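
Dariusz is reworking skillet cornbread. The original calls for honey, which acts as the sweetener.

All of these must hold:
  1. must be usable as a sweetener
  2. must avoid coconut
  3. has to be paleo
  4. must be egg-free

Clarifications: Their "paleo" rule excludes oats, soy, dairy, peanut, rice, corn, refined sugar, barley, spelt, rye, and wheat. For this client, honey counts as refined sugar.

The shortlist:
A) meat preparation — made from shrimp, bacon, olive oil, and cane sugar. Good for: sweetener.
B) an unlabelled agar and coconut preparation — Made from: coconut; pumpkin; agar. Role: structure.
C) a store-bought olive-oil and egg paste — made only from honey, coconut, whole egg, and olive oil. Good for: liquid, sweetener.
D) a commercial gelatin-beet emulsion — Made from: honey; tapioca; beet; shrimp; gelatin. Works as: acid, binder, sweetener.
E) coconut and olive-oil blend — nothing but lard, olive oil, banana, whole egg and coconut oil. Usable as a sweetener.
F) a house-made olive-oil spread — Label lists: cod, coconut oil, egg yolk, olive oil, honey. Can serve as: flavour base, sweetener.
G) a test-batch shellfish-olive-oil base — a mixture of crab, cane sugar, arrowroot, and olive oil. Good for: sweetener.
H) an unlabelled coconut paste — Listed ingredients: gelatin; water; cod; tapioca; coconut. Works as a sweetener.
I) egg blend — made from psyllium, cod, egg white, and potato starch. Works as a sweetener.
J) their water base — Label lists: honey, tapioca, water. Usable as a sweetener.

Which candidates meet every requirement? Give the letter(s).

none

A: has cane sugar, so not paleo — no
B: not usable as a sweetener; has coconut, so not coconut-free — out
C: has honey, so not paleo; has coconut, so not coconut-free (and 1 more) — out
D: has honey, so not paleo — out
E: has coconut oil, so not coconut-free; has whole egg, so not egg-free — reject
F: has honey, so not paleo; has coconut oil, so not coconut-free (and 1 more) — reject
G: has cane sugar, so not paleo — no
H: has coconut, so not coconut-free — no
I: has egg white, so not egg-free — no
J: has honey, so not paleo — no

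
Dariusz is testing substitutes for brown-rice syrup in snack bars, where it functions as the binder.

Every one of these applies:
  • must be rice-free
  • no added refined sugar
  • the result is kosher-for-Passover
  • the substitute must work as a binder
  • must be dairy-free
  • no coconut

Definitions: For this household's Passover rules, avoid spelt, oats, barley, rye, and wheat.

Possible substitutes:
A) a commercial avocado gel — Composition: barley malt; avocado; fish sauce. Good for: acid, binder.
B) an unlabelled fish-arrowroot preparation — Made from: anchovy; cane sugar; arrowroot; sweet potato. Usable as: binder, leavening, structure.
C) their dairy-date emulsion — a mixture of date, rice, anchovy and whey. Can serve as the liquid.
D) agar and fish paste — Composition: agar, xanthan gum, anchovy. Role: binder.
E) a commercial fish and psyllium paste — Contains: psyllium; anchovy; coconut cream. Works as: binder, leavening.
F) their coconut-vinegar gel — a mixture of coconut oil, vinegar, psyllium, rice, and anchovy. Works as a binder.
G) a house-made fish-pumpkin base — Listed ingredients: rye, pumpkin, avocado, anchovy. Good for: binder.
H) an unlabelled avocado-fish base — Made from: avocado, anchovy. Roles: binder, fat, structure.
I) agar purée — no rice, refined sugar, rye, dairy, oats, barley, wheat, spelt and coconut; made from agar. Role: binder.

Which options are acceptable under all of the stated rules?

D, H, I

A: has barley malt, so not kosher-for-Passover — out
B: has cane sugar, so not no-added-sugar — reject
C: not usable as a binder; has whey, so not dairy-free (and 1 more) — out
D: only anchovy, agar, and xanthan gum; none excluded — OK
E: has coconut cream, so not coconut-free — reject
F: has coconut oil, so not coconut-free; has rice, so not rice-free — reject
G: has rye, so not kosher-for-Passover — reject
H: only anchovy and avocado; none excluded — keep
I: works as a binder, no rice, no dairy — valid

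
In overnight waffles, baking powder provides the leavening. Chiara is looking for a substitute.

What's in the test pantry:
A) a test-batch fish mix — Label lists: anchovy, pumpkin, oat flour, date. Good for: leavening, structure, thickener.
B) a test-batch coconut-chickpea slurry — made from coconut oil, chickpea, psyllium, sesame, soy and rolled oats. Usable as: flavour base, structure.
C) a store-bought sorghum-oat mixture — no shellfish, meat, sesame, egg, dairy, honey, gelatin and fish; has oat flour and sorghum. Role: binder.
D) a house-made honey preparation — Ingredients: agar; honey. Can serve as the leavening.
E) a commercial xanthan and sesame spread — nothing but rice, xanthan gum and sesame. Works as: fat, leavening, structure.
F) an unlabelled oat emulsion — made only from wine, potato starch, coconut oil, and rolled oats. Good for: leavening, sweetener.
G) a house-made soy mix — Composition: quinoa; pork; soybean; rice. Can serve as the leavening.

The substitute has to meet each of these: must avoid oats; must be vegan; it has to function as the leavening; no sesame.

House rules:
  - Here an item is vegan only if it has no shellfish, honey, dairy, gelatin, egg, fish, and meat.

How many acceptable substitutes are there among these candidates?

A: has anchovy, so not vegan; has oat flour, so not oat-free — reject
B: not usable as a leavening; has sesame, so not sesame-free (and 1 more) — reject
C: not usable as a leavening; has oat flour, so not oat-free — reject
D: has honey, so not vegan — reject
E: has sesame, so not sesame-free — no
F: has rolled oats, so not oat-free — reject
G: has pork, so not vegan — no

0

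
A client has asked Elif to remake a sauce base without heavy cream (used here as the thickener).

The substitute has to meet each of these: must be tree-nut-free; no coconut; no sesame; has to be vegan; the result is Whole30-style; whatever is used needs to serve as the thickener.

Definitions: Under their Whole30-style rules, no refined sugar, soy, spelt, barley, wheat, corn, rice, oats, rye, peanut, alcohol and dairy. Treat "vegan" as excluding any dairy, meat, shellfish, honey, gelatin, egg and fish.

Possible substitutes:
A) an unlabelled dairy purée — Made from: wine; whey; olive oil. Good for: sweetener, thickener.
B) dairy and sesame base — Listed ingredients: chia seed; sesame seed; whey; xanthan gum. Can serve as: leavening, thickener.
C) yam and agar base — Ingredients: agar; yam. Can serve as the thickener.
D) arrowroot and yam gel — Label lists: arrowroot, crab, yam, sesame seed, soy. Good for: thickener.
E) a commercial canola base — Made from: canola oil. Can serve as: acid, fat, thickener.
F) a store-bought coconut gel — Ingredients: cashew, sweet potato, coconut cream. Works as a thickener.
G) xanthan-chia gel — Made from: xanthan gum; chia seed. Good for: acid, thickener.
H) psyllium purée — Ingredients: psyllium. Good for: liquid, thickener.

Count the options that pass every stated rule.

4

A: has wine, so not Whole30-style; has whey, so not vegan — no
B: has whey, so not Whole30-style; has whey, so not vegan (and 1 more) — out
C: no coconut, vegan — keep
D: has soy, so not Whole30-style; has crab, so not vegan (and 1 more) — reject
E: only canola oil; none excluded — OK
F: has coconut cream, so not coconut-free; has cashew, so not tree-nut-free — no
G: only xanthan gum and chia seed; none excluded — OK
H: works as a thickener, Whole30-style, no coconut — valid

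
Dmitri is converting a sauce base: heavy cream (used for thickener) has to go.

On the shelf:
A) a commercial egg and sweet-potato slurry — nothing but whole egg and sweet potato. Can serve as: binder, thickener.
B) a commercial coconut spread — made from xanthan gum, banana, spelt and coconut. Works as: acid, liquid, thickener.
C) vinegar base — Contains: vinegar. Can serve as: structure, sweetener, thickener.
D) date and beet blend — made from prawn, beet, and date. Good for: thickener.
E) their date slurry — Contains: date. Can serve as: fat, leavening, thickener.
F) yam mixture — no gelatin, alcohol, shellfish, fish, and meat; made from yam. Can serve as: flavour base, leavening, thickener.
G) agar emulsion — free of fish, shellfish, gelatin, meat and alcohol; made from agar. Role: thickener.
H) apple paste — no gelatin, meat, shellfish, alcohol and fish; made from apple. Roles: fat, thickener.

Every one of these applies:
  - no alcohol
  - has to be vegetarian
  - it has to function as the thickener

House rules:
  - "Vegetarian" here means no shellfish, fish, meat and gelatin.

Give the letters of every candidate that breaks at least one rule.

D

A: only whole egg and sweet potato; none excluded — valid
B: coconut and spelt etc. — none of it excluded — OK
C: works as a thickener, no alcohol, vegetarian — keep
D: has prawn, so not vegetarian — no
E: vegetarian, no alcohol — OK
F: vegetarian, no alcohol — OK
G: vegetarian, no alcohol — valid
H: vegetarian, no alcohol — keep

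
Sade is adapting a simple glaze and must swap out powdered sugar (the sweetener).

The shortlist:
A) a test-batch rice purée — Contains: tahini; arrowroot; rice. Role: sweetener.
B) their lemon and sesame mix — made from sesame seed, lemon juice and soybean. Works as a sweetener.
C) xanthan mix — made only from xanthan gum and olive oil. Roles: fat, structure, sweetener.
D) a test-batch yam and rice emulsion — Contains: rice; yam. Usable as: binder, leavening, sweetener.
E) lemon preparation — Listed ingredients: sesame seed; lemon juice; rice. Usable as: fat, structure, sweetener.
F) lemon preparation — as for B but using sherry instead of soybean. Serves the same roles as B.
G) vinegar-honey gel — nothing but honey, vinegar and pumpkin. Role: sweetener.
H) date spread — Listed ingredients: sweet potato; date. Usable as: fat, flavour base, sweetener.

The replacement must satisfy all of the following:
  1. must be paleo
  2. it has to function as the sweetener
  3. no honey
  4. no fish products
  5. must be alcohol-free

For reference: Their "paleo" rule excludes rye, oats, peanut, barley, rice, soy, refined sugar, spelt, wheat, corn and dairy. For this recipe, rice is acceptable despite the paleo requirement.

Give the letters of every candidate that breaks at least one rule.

A: rice is permitted under the paleo carve-out; nothing else excluded — valid
B: has soybean, so not paleo — reject
C: paleo, no fish — OK
D: rice is permitted under the paleo carve-out; nothing else excluded — valid
E: rice is permitted under the paleo carve-out; nothing else excluded — valid
F: has sherry, so not alcohol-free — reject
G: has honey, so not honey-free — no
H: no alcohol, no fish — valid

B, F, G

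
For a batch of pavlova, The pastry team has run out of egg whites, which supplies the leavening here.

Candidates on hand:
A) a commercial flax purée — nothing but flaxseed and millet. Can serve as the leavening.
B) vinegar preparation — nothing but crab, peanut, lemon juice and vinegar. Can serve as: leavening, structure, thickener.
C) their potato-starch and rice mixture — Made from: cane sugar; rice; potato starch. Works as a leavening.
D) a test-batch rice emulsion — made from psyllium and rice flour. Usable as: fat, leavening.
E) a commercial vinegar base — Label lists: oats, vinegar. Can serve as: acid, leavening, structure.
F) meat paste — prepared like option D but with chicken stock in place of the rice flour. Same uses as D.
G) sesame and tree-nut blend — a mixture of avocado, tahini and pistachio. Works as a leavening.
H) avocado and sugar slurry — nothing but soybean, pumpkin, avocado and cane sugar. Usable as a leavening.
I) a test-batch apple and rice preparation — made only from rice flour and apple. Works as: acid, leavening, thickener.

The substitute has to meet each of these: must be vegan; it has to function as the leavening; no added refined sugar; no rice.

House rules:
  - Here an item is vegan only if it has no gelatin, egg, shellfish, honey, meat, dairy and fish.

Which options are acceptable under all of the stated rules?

A: only millet and flaxseed; none excluded — OK
B: has crab, so not vegan — no
C: has cane sugar, so not no-added-sugar; has rice, so not rice-free — reject
D: has rice flour, so not rice-free — out
E: only oats and vinegar; none excluded — valid
F: has chicken stock, so not vegan — no
G: works as a leavening, vegan, no refined sugar — OK
H: has cane sugar, so not no-added-sugar — out
I: has rice flour, so not rice-free — reject

A, E, G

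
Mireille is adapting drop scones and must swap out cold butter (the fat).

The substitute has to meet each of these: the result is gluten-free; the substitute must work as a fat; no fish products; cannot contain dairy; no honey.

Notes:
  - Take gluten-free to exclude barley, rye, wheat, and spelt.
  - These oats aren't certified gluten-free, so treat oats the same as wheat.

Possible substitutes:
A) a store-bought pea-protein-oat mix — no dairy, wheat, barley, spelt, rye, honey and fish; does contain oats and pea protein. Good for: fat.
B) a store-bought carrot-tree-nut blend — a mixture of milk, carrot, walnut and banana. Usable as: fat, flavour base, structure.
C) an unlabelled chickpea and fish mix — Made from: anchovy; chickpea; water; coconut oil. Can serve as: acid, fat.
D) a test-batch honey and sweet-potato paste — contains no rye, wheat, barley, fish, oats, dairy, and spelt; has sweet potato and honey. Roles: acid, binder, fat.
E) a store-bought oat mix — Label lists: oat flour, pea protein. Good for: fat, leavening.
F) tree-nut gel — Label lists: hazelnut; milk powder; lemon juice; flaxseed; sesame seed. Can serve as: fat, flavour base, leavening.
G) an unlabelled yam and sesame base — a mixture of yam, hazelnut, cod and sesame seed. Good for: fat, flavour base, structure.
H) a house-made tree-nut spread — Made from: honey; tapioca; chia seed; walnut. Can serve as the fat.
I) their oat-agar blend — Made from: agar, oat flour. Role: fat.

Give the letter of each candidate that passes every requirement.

none

A: has oats, so not gluten-free — no
B: has milk, so not dairy-free — out
C: has anchovy, so not fish-free — no
D: has honey, so not honey-free — out
E: has oat flour, so not gluten-free — no
F: has milk powder, so not dairy-free — out
G: has cod, so not fish-free — out
H: has honey, so not honey-free — out
I: has oat flour, so not gluten-free — reject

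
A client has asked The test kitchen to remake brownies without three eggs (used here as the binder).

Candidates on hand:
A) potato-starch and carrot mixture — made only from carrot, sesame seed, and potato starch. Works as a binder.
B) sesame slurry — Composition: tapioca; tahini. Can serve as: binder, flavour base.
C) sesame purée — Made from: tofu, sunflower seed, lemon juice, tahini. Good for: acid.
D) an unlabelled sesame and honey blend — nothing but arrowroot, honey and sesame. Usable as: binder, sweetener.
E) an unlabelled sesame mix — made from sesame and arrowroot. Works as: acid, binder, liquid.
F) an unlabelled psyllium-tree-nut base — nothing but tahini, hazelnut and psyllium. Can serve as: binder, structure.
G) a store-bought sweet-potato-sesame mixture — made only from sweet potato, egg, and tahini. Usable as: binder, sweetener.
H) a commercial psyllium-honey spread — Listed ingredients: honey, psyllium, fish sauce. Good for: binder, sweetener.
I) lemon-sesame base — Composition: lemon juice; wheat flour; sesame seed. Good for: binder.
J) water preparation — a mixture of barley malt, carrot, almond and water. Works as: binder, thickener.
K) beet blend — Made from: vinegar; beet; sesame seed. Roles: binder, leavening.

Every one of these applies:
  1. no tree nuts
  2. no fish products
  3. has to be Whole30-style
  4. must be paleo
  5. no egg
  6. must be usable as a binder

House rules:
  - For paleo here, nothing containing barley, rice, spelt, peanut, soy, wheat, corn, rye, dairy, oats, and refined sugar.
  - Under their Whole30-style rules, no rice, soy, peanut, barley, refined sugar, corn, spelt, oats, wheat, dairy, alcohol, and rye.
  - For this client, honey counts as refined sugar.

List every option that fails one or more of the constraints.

A: Whole30-style, no egg — valid
B: works as a binder, Whole30-style, no fish — valid
C: not usable as a binder; has tofu, so not paleo (and 1 more) — reject
D: has honey, so not paleo; has honey, so not Whole30-style — no
E: Whole30-style, paleo — keep
F: has hazelnut, so not tree-nut-free — reject
G: has egg, so not egg-free — no
H: has honey, so not paleo; has honey, so not Whole30-style (and 1 more) — reject
I: has wheat flour, so not paleo; has wheat flour, so not Whole30-style — out
J: has barley malt, so not paleo; has barley malt, so not Whole30-style (and 1 more) — no
K: works as a binder, Whole30-style, no tree nuts — keep

C, D, F, G, H, I, J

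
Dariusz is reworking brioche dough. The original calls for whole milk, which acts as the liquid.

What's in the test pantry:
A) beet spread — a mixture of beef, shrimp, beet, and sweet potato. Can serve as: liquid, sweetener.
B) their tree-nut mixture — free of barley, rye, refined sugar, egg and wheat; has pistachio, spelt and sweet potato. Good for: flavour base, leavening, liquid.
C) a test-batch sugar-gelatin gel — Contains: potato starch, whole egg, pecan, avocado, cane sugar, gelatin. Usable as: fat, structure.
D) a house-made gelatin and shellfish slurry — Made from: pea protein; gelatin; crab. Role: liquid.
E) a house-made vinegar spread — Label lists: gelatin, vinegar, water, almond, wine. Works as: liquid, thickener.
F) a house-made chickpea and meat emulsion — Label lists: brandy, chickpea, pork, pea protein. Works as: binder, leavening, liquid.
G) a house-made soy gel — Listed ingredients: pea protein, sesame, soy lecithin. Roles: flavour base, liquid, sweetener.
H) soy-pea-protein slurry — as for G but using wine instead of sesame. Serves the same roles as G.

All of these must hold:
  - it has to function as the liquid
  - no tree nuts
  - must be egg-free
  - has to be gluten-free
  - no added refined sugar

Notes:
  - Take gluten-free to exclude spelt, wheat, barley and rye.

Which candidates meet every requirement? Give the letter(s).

A, D, F, G, H

A: no tree nuts, no refined sugar — keep
B: has spelt, so not gluten-free; has pistachio, so not tree-nut-free — out
C: not usable as a liquid; has cane sugar, so not no-added-sugar (and 2 more) — reject
D: works as a liquid, gluten-free, no tree nuts — OK
E: has almond, so not tree-nut-free — no
F: every rule checks out — keep
G: all constraints satisfied — OK
H: works as a liquid, no egg, gluten-free — OK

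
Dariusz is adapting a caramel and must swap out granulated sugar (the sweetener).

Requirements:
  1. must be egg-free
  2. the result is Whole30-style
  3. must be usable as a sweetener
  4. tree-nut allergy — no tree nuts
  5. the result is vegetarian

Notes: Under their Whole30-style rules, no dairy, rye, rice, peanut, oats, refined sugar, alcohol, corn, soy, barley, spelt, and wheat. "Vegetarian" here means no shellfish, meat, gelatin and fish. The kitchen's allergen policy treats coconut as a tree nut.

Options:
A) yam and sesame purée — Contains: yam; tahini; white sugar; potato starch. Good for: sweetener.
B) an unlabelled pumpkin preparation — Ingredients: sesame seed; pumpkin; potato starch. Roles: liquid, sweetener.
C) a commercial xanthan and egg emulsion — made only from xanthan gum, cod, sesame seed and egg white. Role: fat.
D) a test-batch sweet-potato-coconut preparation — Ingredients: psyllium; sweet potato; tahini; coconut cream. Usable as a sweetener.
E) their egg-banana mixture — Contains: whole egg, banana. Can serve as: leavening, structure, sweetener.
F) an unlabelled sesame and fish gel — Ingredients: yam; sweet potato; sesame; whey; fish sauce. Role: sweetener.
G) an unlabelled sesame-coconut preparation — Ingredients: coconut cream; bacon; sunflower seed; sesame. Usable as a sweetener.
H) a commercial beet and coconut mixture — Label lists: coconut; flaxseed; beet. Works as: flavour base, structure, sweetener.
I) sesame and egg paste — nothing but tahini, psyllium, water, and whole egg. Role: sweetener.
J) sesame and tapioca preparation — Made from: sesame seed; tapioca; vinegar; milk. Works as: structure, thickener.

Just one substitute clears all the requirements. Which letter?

B

A: has white sugar, so not Whole30-style — out
B: only sesame seed, pumpkin, and potato starch; none excluded — OK
C: not usable as a sweetener; has cod, so not vegetarian (and 1 more) — out
D: has coconut cream, so not tree-nut-free — reject
E: has whole egg, so not egg-free — out
F: has whey, so not Whole30-style; has fish sauce, so not vegetarian — out
G: has bacon, so not vegetarian; has coconut cream, so not tree-nut-free — no
H: has coconut, so not tree-nut-free — reject
I: has whole egg, so not egg-free — no
J: not usable as a sweetener; has milk, so not Whole30-style — out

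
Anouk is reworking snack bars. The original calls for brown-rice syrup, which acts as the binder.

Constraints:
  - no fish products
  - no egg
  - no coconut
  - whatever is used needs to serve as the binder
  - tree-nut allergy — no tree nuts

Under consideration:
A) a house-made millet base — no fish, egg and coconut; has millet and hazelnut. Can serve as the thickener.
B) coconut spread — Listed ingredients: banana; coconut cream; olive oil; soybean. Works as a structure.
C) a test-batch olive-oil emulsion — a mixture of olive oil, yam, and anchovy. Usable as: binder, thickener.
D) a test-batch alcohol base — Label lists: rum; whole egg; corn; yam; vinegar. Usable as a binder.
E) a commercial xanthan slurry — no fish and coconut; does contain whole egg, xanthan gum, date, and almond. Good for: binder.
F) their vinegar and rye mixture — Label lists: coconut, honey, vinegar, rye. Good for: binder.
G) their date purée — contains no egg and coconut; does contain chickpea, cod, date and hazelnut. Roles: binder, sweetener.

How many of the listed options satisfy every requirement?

0

A: not usable as a binder; has hazelnut, so not tree-nut-free — no
B: not usable as a binder; has coconut cream, so not coconut-free — no
C: has anchovy, so not fish-free — out
D: has whole egg, so not egg-free — no
E: has almond, so not tree-nut-free; has whole egg, so not egg-free — no
F: has coconut, so not coconut-free — no
G: has hazelnut, so not tree-nut-free; has cod, so not fish-free — reject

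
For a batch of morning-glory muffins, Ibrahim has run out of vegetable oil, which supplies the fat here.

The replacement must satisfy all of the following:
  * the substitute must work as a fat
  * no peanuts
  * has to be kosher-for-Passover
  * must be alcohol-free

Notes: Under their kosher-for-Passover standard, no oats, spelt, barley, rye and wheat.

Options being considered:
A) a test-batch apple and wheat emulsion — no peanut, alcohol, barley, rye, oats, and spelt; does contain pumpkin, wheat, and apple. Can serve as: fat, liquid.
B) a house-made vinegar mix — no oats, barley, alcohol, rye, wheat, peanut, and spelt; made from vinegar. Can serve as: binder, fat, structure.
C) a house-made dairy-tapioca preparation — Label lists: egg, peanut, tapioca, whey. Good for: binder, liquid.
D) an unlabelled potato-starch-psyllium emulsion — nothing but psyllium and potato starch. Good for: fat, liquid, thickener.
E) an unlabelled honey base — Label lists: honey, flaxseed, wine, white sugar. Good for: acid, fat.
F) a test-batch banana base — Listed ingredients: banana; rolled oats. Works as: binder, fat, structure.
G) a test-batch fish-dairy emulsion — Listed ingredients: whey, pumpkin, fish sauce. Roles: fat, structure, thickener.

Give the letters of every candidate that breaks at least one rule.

A, C, E, F

A: has wheat, so not kosher-for-Passover — no
B: no alcohol, no peanut — keep
C: not usable as a fat; has peanut, so not peanut-free — no
D: nothing on the exclusion list — keep
E: has wine, so not alcohol-free — out
F: has rolled oats, so not kosher-for-Passover — out
G: nothing on the exclusion list — keep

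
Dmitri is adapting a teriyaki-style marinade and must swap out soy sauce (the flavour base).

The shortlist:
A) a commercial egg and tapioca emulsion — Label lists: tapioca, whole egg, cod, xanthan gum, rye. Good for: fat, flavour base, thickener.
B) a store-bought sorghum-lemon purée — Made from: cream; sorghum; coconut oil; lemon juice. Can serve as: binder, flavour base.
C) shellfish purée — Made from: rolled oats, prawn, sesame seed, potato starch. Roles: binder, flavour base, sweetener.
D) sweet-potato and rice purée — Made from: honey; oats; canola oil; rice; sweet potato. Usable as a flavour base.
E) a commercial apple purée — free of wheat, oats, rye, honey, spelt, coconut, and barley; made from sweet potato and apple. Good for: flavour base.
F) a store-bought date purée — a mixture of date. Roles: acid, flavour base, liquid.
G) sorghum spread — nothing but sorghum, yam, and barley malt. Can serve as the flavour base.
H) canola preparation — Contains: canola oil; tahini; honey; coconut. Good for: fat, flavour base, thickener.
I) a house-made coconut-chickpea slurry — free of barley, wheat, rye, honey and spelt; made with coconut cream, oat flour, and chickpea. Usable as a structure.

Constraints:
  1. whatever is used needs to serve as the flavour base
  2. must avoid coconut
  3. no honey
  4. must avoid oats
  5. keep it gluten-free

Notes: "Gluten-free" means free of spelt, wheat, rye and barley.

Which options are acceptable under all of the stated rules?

A: has rye, so not gluten-free — reject
B: has coconut oil, so not coconut-free — no
C: has rolled oats, so not oat-free — no
D: has oats, so not oat-free; has honey, so not honey-free — reject
E: no coconut, gluten-free — OK
F: no honey, gluten-free — valid
G: has barley malt, so not gluten-free — out
H: has coconut, so not coconut-free; has honey, so not honey-free — reject
I: not usable as a flavour base; has coconut cream, so not coconut-free (and 1 more) — out

E, F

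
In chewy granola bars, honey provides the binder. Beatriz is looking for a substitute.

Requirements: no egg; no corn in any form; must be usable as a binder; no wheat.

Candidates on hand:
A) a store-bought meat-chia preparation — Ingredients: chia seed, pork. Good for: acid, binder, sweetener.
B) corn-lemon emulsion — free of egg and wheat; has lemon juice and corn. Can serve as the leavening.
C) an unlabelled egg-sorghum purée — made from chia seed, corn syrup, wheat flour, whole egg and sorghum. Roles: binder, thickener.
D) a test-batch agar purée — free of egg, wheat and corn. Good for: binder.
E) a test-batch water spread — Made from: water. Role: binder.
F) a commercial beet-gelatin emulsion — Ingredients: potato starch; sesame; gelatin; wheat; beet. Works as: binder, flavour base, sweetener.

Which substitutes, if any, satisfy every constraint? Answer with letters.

A, D, E

A: nothing on the exclusion list — keep
B: not usable as a binder; has corn, so not corn-free — reject
C: has corn syrup, so not corn-free; has whole egg, so not egg-free (and 1 more) — reject
D: no wheat, no corn — OK
E: all constraints satisfied — valid
F: has wheat, so not wheat-free — no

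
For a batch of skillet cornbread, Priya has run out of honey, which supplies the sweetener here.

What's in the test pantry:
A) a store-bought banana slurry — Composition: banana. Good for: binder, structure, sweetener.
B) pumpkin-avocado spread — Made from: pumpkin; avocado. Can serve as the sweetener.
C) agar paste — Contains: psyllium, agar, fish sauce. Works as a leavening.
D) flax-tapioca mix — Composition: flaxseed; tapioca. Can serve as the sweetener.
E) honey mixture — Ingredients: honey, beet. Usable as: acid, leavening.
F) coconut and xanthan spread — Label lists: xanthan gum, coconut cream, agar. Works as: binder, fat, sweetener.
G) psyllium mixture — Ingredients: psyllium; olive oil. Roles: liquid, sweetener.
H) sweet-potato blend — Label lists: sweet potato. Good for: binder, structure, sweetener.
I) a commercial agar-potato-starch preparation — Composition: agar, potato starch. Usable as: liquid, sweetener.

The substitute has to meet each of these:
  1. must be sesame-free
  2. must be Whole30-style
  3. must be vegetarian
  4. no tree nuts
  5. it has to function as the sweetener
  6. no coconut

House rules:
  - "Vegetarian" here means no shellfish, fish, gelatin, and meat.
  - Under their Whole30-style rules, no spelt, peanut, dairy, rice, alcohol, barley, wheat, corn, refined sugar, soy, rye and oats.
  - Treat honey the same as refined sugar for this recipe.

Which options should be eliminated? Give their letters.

C, E, F

A: works as a sweetener, vegetarian, Whole30-style — OK
B: only avocado and pumpkin; none excluded — valid
C: not usable as a sweetener; has fish sauce, so not vegetarian — out
D: every rule checks out — OK
E: not usable as a sweetener; has honey, so not Whole30-style — reject
F: has coconut cream, so not coconut-free — no
G: nothing on the exclusion list — valid
H: works as a sweetener, Whole30-style, no tree nuts — OK
I: works as a sweetener, vegetarian, no sesame — OK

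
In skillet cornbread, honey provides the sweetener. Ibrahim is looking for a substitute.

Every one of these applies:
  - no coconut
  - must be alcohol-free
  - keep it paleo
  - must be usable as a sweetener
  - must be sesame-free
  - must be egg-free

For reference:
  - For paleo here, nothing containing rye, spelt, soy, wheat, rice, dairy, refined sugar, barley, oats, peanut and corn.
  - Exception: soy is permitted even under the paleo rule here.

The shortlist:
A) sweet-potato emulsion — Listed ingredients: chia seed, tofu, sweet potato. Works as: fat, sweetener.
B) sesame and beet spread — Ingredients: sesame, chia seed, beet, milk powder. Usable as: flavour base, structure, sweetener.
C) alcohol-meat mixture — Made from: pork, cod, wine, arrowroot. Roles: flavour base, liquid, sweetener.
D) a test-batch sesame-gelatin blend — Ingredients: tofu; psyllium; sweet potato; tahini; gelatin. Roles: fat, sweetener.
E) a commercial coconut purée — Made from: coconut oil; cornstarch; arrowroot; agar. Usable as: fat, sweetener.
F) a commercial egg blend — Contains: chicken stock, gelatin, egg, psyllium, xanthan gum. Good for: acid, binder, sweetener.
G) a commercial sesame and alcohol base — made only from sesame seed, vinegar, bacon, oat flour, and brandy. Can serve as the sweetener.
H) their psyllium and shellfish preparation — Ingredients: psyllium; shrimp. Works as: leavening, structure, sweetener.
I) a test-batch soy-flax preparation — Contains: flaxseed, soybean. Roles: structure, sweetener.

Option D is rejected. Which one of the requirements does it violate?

sesame-free

usable as a sweetener: satisfied
paleo: satisfied
alcohol-free: satisfied
sesame-free: has tahini — fails
coconut-free: satisfied
egg-free: satisfied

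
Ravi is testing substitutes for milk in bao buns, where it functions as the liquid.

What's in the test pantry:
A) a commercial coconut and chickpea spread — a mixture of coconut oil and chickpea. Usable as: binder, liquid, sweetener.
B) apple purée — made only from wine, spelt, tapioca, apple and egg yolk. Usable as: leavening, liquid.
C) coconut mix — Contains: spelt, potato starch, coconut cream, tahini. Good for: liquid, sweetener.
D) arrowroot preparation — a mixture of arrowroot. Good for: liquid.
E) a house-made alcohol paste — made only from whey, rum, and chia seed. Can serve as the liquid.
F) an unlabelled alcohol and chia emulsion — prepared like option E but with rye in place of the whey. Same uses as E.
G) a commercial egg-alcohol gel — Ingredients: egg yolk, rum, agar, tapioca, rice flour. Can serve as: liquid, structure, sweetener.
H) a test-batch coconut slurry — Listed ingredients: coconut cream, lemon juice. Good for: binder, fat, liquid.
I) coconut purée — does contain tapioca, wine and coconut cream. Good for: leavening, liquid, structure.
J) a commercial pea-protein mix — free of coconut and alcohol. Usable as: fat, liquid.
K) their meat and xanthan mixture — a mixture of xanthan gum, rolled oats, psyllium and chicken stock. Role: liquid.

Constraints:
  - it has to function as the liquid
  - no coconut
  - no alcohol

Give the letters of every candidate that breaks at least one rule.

A: has coconut oil, so not coconut-free — out
B: has wine, so not alcohol-free — reject
C: has coconut cream, so not coconut-free — no
D: only arrowroot; none excluded — valid
E: has rum, so not alcohol-free — out
F: has rum, so not alcohol-free — no
G: has rum, so not alcohol-free — reject
H: has coconut cream, so not coconut-free — no
I: has coconut cream, so not coconut-free; has wine, so not alcohol-free — out
J: all constraints satisfied — valid
K: nothing on the exclusion list — OK

A, B, C, E, F, G, H, I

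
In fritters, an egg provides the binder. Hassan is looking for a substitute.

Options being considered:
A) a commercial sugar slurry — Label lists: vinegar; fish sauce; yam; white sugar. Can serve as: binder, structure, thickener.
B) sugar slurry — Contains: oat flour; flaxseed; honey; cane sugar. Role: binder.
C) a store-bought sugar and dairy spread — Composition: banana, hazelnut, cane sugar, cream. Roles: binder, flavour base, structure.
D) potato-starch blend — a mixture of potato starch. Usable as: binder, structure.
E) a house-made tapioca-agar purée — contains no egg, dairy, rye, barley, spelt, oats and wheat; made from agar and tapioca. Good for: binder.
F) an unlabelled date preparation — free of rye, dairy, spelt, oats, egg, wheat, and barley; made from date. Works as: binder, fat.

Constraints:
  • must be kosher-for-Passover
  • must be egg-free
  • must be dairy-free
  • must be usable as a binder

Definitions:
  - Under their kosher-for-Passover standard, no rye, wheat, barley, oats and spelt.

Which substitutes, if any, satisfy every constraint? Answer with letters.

A: fish sauce and white sugar etc. — none of it excluded — OK
B: has oat flour, so not kosher-for-Passover — reject
C: has cream, so not dairy-free — no
D: works as a binder, kosher-for-Passover, no egg — keep
E: kosher-for-Passover, no dairy — valid
F: works as a binder, kosher-for-Passover, no dairy — valid

A, D, E, F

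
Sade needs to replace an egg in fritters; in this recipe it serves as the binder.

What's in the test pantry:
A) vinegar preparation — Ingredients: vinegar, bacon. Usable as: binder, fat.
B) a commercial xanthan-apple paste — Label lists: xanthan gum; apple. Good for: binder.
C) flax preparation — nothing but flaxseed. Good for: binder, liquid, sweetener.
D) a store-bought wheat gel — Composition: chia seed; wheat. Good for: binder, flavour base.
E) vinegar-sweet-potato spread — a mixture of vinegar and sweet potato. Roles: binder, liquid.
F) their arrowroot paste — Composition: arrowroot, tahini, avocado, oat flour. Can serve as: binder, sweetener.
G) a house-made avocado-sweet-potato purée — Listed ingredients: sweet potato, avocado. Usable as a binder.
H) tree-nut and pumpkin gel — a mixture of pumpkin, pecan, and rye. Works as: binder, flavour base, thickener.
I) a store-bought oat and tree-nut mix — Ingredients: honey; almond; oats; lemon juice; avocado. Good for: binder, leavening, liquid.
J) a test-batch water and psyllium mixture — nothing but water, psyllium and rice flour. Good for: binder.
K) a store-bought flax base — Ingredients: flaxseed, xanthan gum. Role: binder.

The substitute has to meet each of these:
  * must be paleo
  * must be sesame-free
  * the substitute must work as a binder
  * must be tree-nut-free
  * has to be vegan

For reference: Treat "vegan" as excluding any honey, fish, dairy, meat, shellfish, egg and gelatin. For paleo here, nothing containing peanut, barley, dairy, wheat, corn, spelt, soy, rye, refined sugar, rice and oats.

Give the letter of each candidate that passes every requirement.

B, C, E, G, K

A: has bacon, so not vegan — out
B: works as a binder, paleo, no sesame — keep
C: only flaxseed; none excluded — valid
D: has wheat, so not paleo — out
E: every rule checks out — keep
F: has oat flour, so not paleo; has tahini, so not sesame-free — no
G: nothing on the exclusion list — OK
H: has rye, so not paleo; has pecan, so not tree-nut-free — reject
I: has honey, so not vegan; has oats, so not paleo (and 1 more) — reject
J: has rice flour, so not paleo — no
K: works as a binder, vegan, paleo — OK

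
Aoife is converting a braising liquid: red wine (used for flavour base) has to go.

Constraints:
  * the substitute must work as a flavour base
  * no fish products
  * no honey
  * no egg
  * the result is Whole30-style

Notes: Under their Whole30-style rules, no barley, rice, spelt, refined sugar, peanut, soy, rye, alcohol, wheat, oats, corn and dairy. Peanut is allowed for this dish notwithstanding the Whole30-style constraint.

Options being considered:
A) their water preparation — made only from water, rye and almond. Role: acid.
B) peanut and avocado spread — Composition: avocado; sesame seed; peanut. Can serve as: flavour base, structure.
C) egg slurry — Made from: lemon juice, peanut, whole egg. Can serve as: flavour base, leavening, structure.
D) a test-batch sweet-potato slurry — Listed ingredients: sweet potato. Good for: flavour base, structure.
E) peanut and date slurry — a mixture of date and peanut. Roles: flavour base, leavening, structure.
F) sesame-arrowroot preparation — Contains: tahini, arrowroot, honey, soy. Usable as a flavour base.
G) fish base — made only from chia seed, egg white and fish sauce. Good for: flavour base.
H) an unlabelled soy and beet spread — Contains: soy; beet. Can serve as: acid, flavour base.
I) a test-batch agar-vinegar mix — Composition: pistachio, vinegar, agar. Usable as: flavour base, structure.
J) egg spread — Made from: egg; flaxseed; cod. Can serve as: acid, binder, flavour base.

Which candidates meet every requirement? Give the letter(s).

B, D, E, I

A: not usable as a flavour base; has rye, so not Whole30-style — reject
B: peanut is permitted under the Whole30-style carve-out; nothing else excluded — OK
C: has whole egg, so not egg-free — out
D: only sweet potato; none excluded — keep
E: peanut is permitted under the Whole30-style carve-out; nothing else excluded — OK
F: has soy, so not Whole30-style; has honey, so not honey-free — no
G: has egg white, so not egg-free; has fish sauce, so not fish-free — reject
H: has soy, so not Whole30-style — no
I: only pistachio, agar and vinegar; none excluded — OK
J: has egg, so not egg-free; has cod, so not fish-free — out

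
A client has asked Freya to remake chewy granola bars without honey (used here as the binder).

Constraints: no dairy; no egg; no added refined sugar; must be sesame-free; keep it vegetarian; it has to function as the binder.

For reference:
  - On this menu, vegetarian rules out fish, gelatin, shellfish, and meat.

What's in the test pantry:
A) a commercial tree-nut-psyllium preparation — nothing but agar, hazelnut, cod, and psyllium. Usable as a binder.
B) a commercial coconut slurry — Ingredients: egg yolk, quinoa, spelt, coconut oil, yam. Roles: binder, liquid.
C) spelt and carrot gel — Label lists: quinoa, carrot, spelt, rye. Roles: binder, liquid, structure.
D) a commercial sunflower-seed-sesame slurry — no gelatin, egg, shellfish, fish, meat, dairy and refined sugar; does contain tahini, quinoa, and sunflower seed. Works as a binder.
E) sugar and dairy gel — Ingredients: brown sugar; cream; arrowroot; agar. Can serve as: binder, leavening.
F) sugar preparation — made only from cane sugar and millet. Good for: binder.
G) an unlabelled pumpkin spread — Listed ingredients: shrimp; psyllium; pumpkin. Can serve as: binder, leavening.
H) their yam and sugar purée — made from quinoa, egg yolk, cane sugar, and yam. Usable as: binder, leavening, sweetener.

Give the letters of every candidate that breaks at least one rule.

A: has cod, so not vegetarian — no
B: has egg yolk, so not egg-free — no
C: nothing on the exclusion list — OK
D: has tahini, so not sesame-free — no
E: has cream, so not dairy-free; has brown sugar, so not no-added-sugar — out
F: has cane sugar, so not no-added-sugar — reject
G: has shrimp, so not vegetarian — out
H: has egg yolk, so not egg-free; has cane sugar, so not no-added-sugar — out

A, B, D, E, F, G, H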